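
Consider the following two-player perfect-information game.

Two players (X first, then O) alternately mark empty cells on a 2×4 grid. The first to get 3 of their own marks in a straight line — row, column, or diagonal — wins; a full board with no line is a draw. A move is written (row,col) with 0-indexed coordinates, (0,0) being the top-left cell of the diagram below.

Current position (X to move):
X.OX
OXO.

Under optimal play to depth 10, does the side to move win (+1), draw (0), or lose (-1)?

[X.OX/OXO.] X move#1: (0,1):+0/XXOX/OXO.*, (1,3):+0/X.OX/OXOX
[XXOX/OXO.] O move#2: (1,3):+0/XXOX/OXOO*
[XXOX/OXOO] end (terminal +0, X#3); searched X.OX/OXO. to 10

value(X.OX/OXO., X) = 0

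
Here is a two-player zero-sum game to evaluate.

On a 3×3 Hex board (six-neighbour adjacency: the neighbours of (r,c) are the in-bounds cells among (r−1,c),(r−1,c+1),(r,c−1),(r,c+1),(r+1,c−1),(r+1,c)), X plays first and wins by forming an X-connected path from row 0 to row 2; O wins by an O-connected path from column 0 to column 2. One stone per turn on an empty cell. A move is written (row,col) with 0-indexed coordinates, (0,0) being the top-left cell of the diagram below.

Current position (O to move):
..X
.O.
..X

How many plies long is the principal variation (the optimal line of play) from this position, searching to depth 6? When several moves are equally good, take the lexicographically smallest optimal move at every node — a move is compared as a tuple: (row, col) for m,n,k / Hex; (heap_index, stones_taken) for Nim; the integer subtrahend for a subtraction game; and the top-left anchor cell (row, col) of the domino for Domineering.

PV length from [..X/.O./..X]: 5 plies

ply 1, O at ..X/.O./..X | (0,0)=-1→O.X/.O./..X; (0,1)=-1→.OX/.O./..X; (1,0)=-1→..X/OO./..X; (1,2)=+1→..X/.OO/..X*; (2,0)=-1→..X/.O./O.X; (2,1)=-1→..X/.O./.OX
ply 2, X at ..X/.OO/..X | (0,0)=-1→X.X/.OO/..X*; (0,1)=-1→.XX/.OO/..X; (1,0)=-1→..X/XOO/..X; (2,0)=-1→..X/.OO/X.X; (2,1)=-1→..X/.OO/.XX
ply 3, O at X.X/.OO/..X | (0,1)=+1→XOX/.OO/..X*; (1,0)=+1→X.X/OOO/..X; (2,0)=+1→X.X/.OO/O.X; (2,1)=+1→X.X/.OO/.OX
ply 4, X at XOX/.OO/..X | (1,0)=-1→XOX/XOO/..X*; (2,0)=-1→XOX/.OO/X.X; (2,1)=-1→XOX/.OO/.XX
ply 5, O at XOX/XOO/..X | (2,0)=+1→XOX/XOO/O.X*; (2,1)=-1→XOX/XOO/.OX
ply 6: XOX/XOO/O.X is terminal -1 (X); from ..X/.O./..X depth 6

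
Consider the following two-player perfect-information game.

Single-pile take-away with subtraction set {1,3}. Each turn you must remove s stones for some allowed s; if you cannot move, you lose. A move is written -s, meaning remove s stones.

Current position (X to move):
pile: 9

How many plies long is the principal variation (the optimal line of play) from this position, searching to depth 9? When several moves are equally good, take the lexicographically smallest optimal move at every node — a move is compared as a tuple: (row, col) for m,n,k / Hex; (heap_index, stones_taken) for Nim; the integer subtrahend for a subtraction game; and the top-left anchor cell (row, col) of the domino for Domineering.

p1 X@[9]: -1[8]+1* -3[6]+1
p2 O@[8]: -1[7]-1* -3[5]-1
p3 X@[7]: -1[6]+1* -3[4]+1
p4 O@[6]: -1[5]-1* -3[3]-1
p5 X@[5]: -1[4]+1* -3[2]+1
p6 O@[4]: -1[3]-1* -3[1]-1
p7 X@[3]: -1[2]+1* -3[0]+1
p8 O@[2]: -1[1]-1*
p9 X@[1]: -1[0]+1*
p10 O@[0] terminal -1; root [9] d9

PV length from [9]: 9 plies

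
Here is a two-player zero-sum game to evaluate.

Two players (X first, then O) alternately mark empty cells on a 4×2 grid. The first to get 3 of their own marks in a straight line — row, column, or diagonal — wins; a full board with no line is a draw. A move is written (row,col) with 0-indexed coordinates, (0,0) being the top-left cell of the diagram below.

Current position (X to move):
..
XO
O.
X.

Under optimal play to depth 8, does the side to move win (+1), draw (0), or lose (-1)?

[../XO/O./X.] X move#1: (0,0):-1/X./XO/O./X., (0,1):+0/.X/XO/O./X.*, (2,1):+0/../XO/OX/X., (3,1):+0/../XO/O./XX
[.X/XO/O./X.] O move#2: (0,0):+0/OX/XO/O./X.*, (2,1):+0/.X/XO/OO/X., (3,1):+0/.X/XO/O./XO
[OX/XO/O./X.] X move#3: (2,1):+0/OX/XO/OX/X.*, (3,1):+0/OX/XO/O./XX
[OX/XO/OX/X.] O move#4: (3,1):+0/OX/XO/OX/XO*
[OX/XO/OX/XO] end (terminal +0, X#5); searched ../XO/O./X. to 8

value(../XO/O./X., X) = 0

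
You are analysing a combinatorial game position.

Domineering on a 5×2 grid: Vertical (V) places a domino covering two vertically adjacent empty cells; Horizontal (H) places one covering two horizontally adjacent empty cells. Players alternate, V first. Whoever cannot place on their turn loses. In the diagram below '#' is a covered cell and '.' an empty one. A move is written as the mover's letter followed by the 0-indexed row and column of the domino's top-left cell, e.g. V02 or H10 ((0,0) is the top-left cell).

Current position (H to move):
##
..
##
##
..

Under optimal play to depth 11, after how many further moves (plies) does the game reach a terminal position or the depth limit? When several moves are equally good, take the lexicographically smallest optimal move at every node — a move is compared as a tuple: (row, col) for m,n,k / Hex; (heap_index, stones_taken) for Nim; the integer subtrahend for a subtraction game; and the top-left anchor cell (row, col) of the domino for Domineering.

PV length from [##/../##/##/..]: 1 ply

[##/../##/##/..] H move#1: H10:+1/##/##/##/##/..*, H40:+1/##/../##/##/##
[##/##/##/##/..] end (terminal -1, V#2); searched ##/../##/##/.. to 11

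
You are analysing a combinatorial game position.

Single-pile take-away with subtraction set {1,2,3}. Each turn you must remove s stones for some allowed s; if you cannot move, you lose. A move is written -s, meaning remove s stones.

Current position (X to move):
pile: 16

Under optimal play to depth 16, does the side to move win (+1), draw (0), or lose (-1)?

value(16, X) = -1

ply 1, X at 16 | -1=-1→15*; -2=-1→14; -3=-1→13
ply 2, O at 15 | -1=-1→14; -2=-1→13; -3=+1→12*
ply 3, X at 12 | -1=-1→11*; -2=-1→10; -3=-1→9
ply 4, O at 11 | -1=-1→10; -2=-1→9; -3=+1→8*
ply 5, X at 8 | -1=-1→7*; -2=-1→6; -3=-1→5
ply 6, O at 7 | -1=-1→6; -2=-1→5; -3=+1→4*
ply 7, X at 4 | -1=-1→3*; -2=-1→2; -3=-1→1
ply 8, O at 3 | -1=-1→2; -2=-1→1; -3=+1→0*
ply 9: 0 is terminal -1 (X); from 16 depth 16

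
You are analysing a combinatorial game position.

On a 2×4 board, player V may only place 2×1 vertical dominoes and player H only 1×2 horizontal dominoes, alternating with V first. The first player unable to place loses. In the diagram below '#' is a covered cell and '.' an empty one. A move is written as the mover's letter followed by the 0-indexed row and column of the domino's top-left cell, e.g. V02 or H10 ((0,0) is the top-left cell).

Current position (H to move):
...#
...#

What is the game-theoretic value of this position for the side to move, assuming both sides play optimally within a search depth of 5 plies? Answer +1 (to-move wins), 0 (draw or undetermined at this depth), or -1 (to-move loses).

[...#/...#] H move#1: H00:+1/##.#/...#*, H01:+1/.###/...#, H10:+1/...#/##.#, H11:+1/...#/.###
[##.#/...#] V move#2: V02:-1/####/..##*
[####/..##] H move#3: H10:+1/####/####*
[####/####] end (terminal -1, V#4); searched ...#/...# to 5

value(...#/...#, H) = +1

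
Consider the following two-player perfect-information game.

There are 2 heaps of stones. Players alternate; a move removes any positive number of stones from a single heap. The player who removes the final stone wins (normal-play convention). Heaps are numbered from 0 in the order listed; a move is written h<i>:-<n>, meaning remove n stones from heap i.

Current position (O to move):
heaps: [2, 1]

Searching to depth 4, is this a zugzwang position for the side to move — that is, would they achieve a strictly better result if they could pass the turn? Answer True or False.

p1 O@[(2,1)]: h0:-1[(1,1)]+1* h0:-2[(0,1)]-1 h1:-1[(2,0)]-1
p2 X@[(1,1)]: h0:-1[(0,1)]-1* h1:-1[(1,0)]-1
p3 O@[(0,1)]: h1:-1[(0,0)]+1*
p4 X@[(0,0)] terminal -1; root [(2,1)] d4
if O skipped the turn, X would face:
~ p1 X@[(2,1)]: h0:-1[(1,1)]+1* h0:-2[(0,1)]-1 h1:-1[(2,0)]-1
~ p2 O@[(1,1)]: h0:-1[(0,1)]-1* h1:-1[(1,0)]-1
~ p3 X@[(0,1)]: h1:-1[(0,0)]+1*
~ p4 O@[(0,0)] terminal -1; root [(2,1)] d4
compare (O): move=+1 vs pass=-1

zugzwang((2,1), O) = False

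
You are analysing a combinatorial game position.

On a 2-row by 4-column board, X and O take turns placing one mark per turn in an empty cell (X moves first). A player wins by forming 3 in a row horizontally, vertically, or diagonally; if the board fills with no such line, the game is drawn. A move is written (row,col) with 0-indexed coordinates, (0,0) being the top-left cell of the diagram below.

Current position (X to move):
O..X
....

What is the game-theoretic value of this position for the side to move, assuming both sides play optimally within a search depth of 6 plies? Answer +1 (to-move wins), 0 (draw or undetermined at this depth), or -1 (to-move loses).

[O..X/....] X move#1: (0,1):+0/OX.X/....*, (0,2):+0/O.XX/...., (1,0):+0/O..X/X..., (1,1):+0/O..X/.X.., (1,2):+0/O..X/..X., (1,3):+0/O..X/...X
[OX.X/....] O move#2: (0,2):+0/OXOX/....*, (1,0):-1/OX.X/O..., (1,1):-1/OX.X/.O.., (1,2):-1/OX.X/..O., (1,3):-1/OX.X/...O
[OXOX/....] X move#3: (1,0):+0/OXOX/X...*, (1,1):+0/OXOX/.X.., (1,2):+0/OXOX/..X., (1,3):+0/OXOX/...X
[OXOX/X...] O move#4: (1,1):+0/OXOX/XO..*, (1,2):+0/OXOX/X.O., (1,3):+0/OXOX/X..O
[OXOX/XO..] X move#5: (1,2):+0/OXOX/XOX.*, (1,3):+0/OXOX/XO.X
[OXOX/XOX.] O move#6: (1,3):+0/OXOX/XOXO*
[OXOX/XOXO] end (terminal +0, X#7); searched O..X/.... to 6

value(O..X/...., X) = 0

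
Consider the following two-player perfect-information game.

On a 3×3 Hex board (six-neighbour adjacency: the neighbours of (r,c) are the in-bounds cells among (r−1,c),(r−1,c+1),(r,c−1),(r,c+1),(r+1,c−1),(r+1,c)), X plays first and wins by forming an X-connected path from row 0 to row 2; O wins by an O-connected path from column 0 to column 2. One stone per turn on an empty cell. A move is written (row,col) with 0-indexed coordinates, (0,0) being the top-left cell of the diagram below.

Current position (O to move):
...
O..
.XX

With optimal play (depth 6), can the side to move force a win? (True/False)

O winning at [.../O../.XX]: True

p1 O@[.../O../.XX]: (0,0)[O../O../.XX]-1 (0,1)[.O./O../.XX]-1 (0,2)[..O/O../.XX]+1* (1,1)[.../OO./.XX]+1 (1,2)[.../O.O/.XX]-1 (2,0)[.../O../OXX]-1
p2 X@[..O/O../.XX]: (0,0)[X.O/O../.XX]-1* (0,1)[.XO/O../.XX]-1 (1,1)[..O/OX./.XX]-1 (1,2)[..O/O.X/.XX]-1 (2,0)[..O/O../XXX]-1
p3 O@[X.O/O../.XX]: (0,1)[XOO/O../.XX]+1* (1,1)[X.O/OO./.XX]+1 (1,2)[X.O/O.O/.XX]+1 (2,0)[X.O/O../OXX]+1
p4 X@[XOO/O../.XX] terminal -1; root [.../O../.XX] d6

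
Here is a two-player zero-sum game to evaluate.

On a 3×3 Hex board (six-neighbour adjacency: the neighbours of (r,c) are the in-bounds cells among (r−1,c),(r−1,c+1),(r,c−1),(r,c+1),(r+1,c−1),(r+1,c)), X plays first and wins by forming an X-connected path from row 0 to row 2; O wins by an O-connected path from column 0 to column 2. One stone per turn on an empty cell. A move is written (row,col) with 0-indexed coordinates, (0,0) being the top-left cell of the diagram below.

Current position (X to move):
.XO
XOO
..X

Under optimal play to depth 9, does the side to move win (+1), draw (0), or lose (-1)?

value(.XO/XOO/..X, X) = +1

ply 1, X at .XO/XOO/..X | (0,0)=-1→XXO/XOO/..X; (2,0)=+1→.XO/XOO/X.X*; (2,1)=-1→.XO/XOO/.XX
ply 2: .XO/XOO/X.X is terminal -1 (O); from .XO/XOO/..X depth 9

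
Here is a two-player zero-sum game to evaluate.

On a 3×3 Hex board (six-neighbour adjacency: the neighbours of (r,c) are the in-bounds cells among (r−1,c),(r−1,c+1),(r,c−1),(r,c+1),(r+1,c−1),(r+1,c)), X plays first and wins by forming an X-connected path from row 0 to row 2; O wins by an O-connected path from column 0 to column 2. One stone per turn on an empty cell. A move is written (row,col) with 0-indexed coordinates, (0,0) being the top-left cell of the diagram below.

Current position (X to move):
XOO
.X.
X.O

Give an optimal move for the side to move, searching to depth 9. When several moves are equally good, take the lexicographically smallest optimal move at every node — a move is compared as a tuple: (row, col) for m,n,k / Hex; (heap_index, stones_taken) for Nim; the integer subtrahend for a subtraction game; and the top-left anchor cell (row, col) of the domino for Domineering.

[XOO/.X./X.O] X move#1: (1,0):+1/XOO/XX./X.O*, (1,2):-1/XOO/.XX/X.O, (2,1):-1/XOO/.X./XXO
[XOO/XX./X.O] end (terminal -1, O#2); searched XOO/.X./X.O to 9

X's best at [XOO/.X./X.O]: (1,0)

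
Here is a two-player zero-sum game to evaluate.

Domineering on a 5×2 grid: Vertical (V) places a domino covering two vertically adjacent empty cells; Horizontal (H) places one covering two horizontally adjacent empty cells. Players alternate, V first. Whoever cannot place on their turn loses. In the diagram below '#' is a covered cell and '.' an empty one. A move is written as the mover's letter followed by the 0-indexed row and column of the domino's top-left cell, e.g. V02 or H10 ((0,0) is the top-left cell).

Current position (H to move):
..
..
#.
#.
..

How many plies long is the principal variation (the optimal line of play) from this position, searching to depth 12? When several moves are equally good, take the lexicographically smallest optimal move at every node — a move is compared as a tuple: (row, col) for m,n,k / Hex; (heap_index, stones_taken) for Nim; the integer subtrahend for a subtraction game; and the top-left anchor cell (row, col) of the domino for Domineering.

PV length from [../../#./#./..]: 3 plies

[../../#./#./..] H move#1: H00:+1/##/../#./#./..*, H10:+1/../##/#./#./.., H40:-1/../../#./#./##
[##/../#./#./..] V move#2: V11:-1/##/.#/##/#./..*, V21:-1/##/../##/##/.., V31:-1/##/../#./##/.#
[##/.#/##/#./..] H move#3: H40:+1/##/.#/##/#./##*
[##/.#/##/#./##] end (terminal -1, V#4); searched ../../#./#./.. to 12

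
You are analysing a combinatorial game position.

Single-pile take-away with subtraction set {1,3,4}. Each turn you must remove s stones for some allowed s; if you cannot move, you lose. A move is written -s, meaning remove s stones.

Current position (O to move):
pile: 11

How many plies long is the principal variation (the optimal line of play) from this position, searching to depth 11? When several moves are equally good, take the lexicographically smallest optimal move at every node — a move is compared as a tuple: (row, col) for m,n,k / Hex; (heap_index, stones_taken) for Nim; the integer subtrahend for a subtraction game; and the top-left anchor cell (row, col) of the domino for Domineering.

[11] O move#1: -1:-1/10, -3:-1/8, -4:+1/7*
[7] X move#2: -1:-1/6*, -3:-1/4, -4:-1/3
[6] O move#3: -1:-1/5, -3:-1/3, -4:+1/2*
[2] X move#4: -1:-1/1*
[1] O move#5: -1:+1/0*
[0] end (terminal -1, X#6); searched 11 to 11

PV length from [11]: 5 plies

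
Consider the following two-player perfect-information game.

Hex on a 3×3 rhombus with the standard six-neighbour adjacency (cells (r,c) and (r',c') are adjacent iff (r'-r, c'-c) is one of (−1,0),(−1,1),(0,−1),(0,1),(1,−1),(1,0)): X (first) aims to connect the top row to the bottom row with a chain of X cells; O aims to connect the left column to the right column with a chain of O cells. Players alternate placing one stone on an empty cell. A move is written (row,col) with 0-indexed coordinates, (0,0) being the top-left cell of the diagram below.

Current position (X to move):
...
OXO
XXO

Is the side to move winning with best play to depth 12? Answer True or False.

[.../OXO/XXO] X move#1: (0,0):+1/X../OXO/XXO*, (0,1):+1/.X./OXO/XXO, (0,2):+1/..X/OXO/XXO
[X../OXO/XXO] O move#2: (0,1):-1/XO./OXO/XXO*, (0,2):-1/X.O/OXO/XXO
[XO./OXO/XXO] X move#3: (0,2):+1/XOX/OXO/XXO*
[XOX/OXO/XXO] end (terminal -1, O#4); searched .../OXO/XXO to 12

X winning at [.../OXO/XXO]: True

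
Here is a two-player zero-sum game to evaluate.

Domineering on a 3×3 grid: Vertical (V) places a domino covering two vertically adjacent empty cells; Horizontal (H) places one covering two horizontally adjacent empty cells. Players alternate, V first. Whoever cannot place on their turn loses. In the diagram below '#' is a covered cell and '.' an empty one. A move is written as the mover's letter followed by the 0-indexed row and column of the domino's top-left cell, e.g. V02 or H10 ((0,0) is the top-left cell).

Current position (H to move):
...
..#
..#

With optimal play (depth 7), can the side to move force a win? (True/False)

p1 H@[.../..#/..#]: H00[##./..#/..#]-1 H01[.##/..#/..#]-1 H10[.../###/..#]+1* H20[.../..#/###]-1
p2 V@[.../###/..#] terminal -1; root [.../..#/..#] d7

H winning at [.../..#/..#]: True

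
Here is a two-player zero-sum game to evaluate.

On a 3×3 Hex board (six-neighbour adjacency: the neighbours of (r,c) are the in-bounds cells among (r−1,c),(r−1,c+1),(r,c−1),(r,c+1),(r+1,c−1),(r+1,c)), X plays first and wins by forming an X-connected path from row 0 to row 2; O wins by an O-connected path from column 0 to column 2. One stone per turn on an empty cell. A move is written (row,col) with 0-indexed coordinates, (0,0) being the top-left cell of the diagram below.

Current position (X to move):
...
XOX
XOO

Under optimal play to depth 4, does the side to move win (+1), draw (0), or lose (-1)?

[.../XOX/XOO] X move#1: (0,0):+1/X../XOX/XOO*, (0,1):+1/.X./XOX/XOO, (0,2):+1/..X/XOX/XOO
[X../XOX/XOO] end (terminal -1, O#2); searched .../XOX/XOO to 4

value(.../XOX/XOO, X) = +1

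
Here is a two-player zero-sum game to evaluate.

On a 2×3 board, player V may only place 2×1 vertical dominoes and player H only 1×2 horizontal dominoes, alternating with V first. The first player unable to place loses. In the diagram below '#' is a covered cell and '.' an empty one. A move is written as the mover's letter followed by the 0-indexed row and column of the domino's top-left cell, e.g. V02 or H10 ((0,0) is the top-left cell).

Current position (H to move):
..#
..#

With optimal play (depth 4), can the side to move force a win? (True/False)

H winning at [..#/..#]: True

ply 1, H at ..#/..# | H00=+1→###/..#*; H10=+1→..#/###
ply 2: ###/..# is terminal -1 (V); from ..#/..# depth 4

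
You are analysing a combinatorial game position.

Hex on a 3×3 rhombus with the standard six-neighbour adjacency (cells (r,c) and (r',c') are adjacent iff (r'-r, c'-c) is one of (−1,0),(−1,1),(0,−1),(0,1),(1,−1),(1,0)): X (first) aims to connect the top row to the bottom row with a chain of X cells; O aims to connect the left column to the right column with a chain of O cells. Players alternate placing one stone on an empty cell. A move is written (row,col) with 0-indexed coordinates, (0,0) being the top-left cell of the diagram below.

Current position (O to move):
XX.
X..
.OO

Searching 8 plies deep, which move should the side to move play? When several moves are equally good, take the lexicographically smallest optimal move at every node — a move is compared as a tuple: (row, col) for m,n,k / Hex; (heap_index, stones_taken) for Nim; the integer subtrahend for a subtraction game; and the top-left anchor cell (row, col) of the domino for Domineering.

p1 O@[XX./X../.OO]: (0,2)[XXO/X../.OO]-1 (1,1)[XX./XO./.OO]-1 (1,2)[XX./X.O/.OO]-1 (2,0)[XX./X../OOO]+1*
p2 X@[XX./X../OOO] terminal -1; root [XX./X../.OO] d8

O's best at [XX./X../.OO]: (2,0)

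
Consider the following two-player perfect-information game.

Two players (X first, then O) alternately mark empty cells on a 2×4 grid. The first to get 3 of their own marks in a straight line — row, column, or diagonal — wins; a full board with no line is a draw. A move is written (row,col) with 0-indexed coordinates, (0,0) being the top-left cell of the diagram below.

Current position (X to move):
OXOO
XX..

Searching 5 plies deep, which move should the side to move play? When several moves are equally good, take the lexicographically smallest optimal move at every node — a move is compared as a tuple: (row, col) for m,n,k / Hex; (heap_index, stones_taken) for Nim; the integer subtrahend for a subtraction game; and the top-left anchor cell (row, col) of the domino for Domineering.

p1 X@[OXOO/XX..]: (1,2)[OXOO/XXX.]+1* (1,3)[OXOO/XX.X]+0
p2 O@[OXOO/XXX.] terminal -1; root [OXOO/XX..] d5

X's best at [OXOO/XX..]: (1,2)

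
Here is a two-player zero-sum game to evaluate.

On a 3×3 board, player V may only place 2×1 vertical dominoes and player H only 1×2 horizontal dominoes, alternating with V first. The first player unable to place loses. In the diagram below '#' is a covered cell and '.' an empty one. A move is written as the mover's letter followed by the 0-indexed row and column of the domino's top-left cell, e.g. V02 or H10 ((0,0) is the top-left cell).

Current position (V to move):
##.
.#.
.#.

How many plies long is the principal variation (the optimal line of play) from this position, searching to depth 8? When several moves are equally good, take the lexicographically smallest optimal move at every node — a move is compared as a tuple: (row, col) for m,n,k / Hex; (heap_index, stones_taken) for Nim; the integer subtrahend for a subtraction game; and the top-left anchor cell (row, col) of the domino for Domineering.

PV length from [##./.#./.#.]: 1 ply

[##./.#./.#.] V move#1: V02:+1/###/.##/.#.*, V10:+1/##./##./##., V12:+1/##./.##/.##
[###/.##/.#.] end (terminal -1, H#2); searched ##./.#./.#. to 8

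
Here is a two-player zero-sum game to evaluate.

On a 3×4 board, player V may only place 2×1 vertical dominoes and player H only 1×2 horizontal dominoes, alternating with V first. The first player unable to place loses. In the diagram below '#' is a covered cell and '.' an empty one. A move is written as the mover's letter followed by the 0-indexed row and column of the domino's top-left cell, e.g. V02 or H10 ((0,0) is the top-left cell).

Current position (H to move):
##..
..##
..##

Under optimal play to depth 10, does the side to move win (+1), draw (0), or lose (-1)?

value(##../..##/..##, H) = +1

p1 H@[##../..##/..##]: H02[####/..##/..##]-1 H10[##../####/..##]+1* H20[##../..##/####]+1
p2 V@[##../####/..##] terminal -1; root [##../..##/..##] d10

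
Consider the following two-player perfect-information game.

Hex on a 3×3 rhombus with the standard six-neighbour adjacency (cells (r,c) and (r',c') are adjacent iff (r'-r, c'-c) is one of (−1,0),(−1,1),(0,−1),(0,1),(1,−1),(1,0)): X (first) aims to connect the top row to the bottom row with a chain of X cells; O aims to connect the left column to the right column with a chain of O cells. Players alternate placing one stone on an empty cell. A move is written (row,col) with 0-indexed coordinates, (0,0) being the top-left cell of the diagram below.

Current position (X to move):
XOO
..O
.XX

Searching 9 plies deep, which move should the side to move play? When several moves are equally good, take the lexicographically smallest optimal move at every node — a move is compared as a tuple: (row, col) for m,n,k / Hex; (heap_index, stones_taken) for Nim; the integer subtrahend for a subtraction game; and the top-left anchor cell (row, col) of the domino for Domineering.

X's best at [XOO/..O/.XX]: (1,0)

ply 1, X at XOO/..O/.XX | (1,0)=+1→XOO/X.O/.XX*; (1,1)=-1→XOO/.XO/.XX; (2,0)=-1→XOO/..O/XXX
ply 2, O at XOO/X.O/.XX | (1,1)=-1→XOO/XOO/.XX*; (2,0)=-1→XOO/X.O/OXX
ply 3, X at XOO/XOO/.XX | (2,0)=+1→XOO/XOO/XXX*
ply 4: XOO/XOO/XXX is terminal -1 (O); from XOO/..O/.XX depth 9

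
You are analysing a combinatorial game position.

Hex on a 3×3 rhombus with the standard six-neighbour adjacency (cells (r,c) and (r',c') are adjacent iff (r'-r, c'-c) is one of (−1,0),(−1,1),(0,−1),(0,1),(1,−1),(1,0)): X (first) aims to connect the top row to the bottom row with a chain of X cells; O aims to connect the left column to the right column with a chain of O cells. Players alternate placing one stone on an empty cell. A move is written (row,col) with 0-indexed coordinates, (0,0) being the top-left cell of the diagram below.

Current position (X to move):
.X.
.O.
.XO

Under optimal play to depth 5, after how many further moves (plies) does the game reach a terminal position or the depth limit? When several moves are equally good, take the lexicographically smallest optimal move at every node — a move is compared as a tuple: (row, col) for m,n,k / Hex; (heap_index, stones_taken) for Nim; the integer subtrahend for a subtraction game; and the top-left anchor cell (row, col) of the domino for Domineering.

p1 X@[.X./.O./.XO]: (0,0)[XX./.O./.XO]-1* (0,2)[.XX/.O./.XO]-1 (1,0)[.X./XO./.XO]-1 (1,2)[.X./.OX/.XO]-1 (2,0)[.X./.O./XXO]-1
p2 O@[XX./.O./.XO]: (0,2)[XXO/.O./.XO]+1* (1,0)[XX./OO./.XO]+1 (1,2)[XX./.OO/.XO]+1 (2,0)[XX./.O./OXO]+1
p3 X@[XXO/.O./.XO]: (1,0)[XXO/XO./.XO]-1* (1,2)[XXO/.OX/.XO]-1 (2,0)[XXO/.O./XXO]-1
p4 O@[XXO/XO./.XO]: (1,2)[XXO/XOO/.XO]-1 (2,0)[XXO/XO./OXO]+1*
p5 X@[XXO/XO./OXO] terminal -1; root [.X./.O./.XO] d5

PV length from [.X./.O./.XO]: 4 plies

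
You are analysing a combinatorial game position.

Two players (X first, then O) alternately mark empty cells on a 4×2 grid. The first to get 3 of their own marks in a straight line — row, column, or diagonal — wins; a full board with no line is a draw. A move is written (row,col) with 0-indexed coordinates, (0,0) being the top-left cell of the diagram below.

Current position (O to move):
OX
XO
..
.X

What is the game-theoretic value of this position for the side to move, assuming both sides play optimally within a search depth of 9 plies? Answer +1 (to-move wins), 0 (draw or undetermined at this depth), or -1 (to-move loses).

ply 1, O at OX/XO/../.X | (2,0)=+0→OX/XO/O./.X*; (2,1)=+0→OX/XO/.O/.X; (3,0)=+0→OX/XO/../OX
ply 2, X at OX/XO/O./.X | (2,1)=+0→OX/XO/OX/.X*; (3,0)=+0→OX/XO/O./XX
ply 3, O at OX/XO/OX/.X | (3,0)=+0→OX/XO/OX/OX*
ply 4: OX/XO/OX/OX is terminal +0 (X); from OX/XO/../.X depth 9

value(OX/XO/../.X, O) = 0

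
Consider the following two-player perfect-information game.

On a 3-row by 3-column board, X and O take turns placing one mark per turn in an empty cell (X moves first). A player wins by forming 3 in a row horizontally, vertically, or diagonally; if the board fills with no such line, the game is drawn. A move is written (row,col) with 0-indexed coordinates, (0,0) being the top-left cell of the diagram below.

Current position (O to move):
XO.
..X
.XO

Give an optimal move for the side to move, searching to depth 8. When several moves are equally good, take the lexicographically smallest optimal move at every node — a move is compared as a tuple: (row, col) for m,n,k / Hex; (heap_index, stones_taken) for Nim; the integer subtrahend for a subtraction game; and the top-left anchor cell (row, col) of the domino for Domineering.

O's best at [XO./..X/.XO]: (1,0)

ply 1, O at XO./..X/.XO | (0,2)=-1→XOO/..X/.XO; (1,0)=+0→XO./O.X/.XO*; (1,1)=+0→XO./.OX/.XO; (2,0)=+0→XO./..X/OXO
ply 2, X at XO./O.X/.XO | (0,2)=+0→XOX/O.X/.XO*; (1,1)=+0→XO./OXX/.XO; (2,0)=+0→XO./O.X/XXO
ply 3, O at XOX/O.X/.XO | (1,1)=+0→XOX/OOX/.XO*; (2,0)=+0→XOX/O.X/OXO
ply 4, X at XOX/OOX/.XO | (2,0)=+0→XOX/OOX/XXO*
ply 5: XOX/OOX/XXO is terminal +0 (O); from XO./..X/.XO depth 8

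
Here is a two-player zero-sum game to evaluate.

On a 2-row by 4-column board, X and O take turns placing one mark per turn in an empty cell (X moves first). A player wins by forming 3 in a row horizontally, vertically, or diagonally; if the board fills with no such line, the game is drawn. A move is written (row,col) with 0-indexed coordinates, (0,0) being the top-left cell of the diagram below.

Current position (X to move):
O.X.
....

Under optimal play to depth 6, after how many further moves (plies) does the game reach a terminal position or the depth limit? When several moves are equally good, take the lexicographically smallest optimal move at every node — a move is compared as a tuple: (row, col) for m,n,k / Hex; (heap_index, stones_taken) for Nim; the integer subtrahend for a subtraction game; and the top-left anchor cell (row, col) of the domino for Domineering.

p1 X@[O.X./....]: (0,1)[OXX./....]+0* (0,3)[O.XX/....]+0 (1,0)[O.X./X...]+0 (1,1)[O.X./.X..]+0 (1,2)[O.X./..X.]+0 (1,3)[O.X./...X]+0
p2 O@[OXX./....]: (0,3)[OXXO/....]+0* (1,0)[OXX./O...]-1 (1,1)[OXX./.O..]-1 (1,2)[OXX./..O.]-1 (1,3)[OXX./...O]-1
p3 X@[OXXO/....]: (1,0)[OXXO/X...]+0* (1,1)[OXXO/.X..]+0 (1,2)[OXXO/..X.]+0 (1,3)[OXXO/...X]+0
p4 O@[OXXO/X...]: (1,1)[OXXO/XO..]+0* (1,2)[OXXO/X.O.]+0 (1,3)[OXXO/X..O]+0
p5 X@[OXXO/XO..]: (1,2)[OXXO/XOX.]+0* (1,3)[OXXO/XO.X]+0
p6 O@[OXXO/XOX.]: (1,3)[OXXO/XOXO]+0*
p7 X@[OXXO/XOXO] terminal +0; root [O.X./....] d6

PV length from [O.X./....]: 6 plies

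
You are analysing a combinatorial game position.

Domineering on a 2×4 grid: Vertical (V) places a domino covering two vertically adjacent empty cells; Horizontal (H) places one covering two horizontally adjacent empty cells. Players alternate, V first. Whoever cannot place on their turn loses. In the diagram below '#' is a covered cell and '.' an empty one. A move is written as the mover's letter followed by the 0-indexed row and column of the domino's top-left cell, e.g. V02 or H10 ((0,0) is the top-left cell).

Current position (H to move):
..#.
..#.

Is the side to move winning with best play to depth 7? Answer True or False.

ply 1, H at ..#./..#. | H00=+1→###./..#.*; H10=+1→..#./###.
ply 2, V at ###./..#. | V03=-1→####/..##*
ply 3, H at ####/..## | H10=+1→####/####*
ply 4: ####/#### is terminal -1 (V); from ..#./..#. depth 7

H winning at [..#./..#.]: True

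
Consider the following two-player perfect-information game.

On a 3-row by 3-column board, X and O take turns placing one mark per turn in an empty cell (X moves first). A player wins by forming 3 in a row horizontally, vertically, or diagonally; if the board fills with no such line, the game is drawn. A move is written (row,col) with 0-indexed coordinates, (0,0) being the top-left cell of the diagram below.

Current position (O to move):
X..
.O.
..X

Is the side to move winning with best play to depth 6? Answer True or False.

p1 O@[X../.O./..X]: (0,1)[XO./.O./..X]+0* (0,2)[X.O/.O./..X]-1 (1,0)[X../OO./..X]+0 (1,2)[X../.OO/..X]+0 (2,0)[X../.O./O.X]-1 (2,1)[X../.O./.OX]+0
p2 X@[XO./.O./..X]: (0,2)[XOX/.O./..X]-1 (1,0)[XO./XO./..X]-1 (1,2)[XO./.OX/..X]-1 (2,0)[XO./.O./X.X]-1 (2,1)[XO./.O./.XX]+0*
p3 O@[XO./.O./.XX]: (0,2)[XOO/.O./.XX]-1 (1,0)[XO./OO./.XX]-1 (1,2)[XO./.OO/.XX]-1 (2,0)[XO./.O./OXX]+0*
p4 X@[XO./.O./OXX]: (0,2)[XOX/.O./OXX]+0* (1,0)[XO./XO./OXX]-1 (1,2)[XO./.OX/OXX]-1
p5 O@[XOX/.O./OXX]: (1,0)[XOX/OO./OXX]-1 (1,2)[XOX/.OO/OXX]+0*
p6 X@[XOX/.OO/OXX]: (1,0)[XOX/XOO/OXX]+0*
p7 O@[XOX/XOO/OXX] terminal +0; root [X../.O./..X] d6

O winning at [X../.O./..X]: False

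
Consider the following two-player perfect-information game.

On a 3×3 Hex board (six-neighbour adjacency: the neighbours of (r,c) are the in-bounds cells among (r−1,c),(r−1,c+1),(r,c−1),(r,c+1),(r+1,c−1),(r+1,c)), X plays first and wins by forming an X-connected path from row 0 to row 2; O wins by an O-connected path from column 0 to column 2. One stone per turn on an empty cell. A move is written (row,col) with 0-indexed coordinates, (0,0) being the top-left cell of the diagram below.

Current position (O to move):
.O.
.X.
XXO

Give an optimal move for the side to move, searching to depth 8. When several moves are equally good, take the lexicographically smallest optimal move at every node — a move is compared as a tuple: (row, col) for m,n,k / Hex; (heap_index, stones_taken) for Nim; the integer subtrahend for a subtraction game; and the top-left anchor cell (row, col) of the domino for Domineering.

p1 O@[.O./.X./XXO]: (0,0)[OO./.X./XXO]-1 (0,2)[.OO/.X./XXO]+1* (1,0)[.O./OX./XXO]-1 (1,2)[.O./.XO/XXO]-1
p2 X@[.OO/.X./XXO]: (0,0)[XOO/.X./XXO]-1* (1,0)[.OO/XX./XXO]-1 (1,2)[.OO/.XX/XXO]-1
p3 O@[XOO/.X./XXO]: (1,0)[XOO/OX./XXO]+1* (1,2)[XOO/.XO/XXO]-1
p4 X@[XOO/OX./XXO] terminal -1; root [.O./.X./XXO] d8

O's best at [.O./.X./XXO]: (0,2)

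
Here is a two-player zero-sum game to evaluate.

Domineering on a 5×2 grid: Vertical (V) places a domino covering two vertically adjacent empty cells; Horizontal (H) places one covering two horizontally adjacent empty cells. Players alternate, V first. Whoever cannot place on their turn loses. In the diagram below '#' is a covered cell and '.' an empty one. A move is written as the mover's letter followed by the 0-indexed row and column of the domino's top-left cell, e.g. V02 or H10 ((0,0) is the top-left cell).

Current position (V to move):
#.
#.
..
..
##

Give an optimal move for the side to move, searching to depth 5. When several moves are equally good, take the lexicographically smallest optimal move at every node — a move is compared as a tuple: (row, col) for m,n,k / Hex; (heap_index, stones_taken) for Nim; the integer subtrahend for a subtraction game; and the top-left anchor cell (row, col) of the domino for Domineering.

p1 V@[#./#./../../##]: V01[##/##/../../##]-1 V11[#./##/.#/../##]-1 V20[#./#./#./#./##]+1* V21[#./#./.#/.#/##]+1
p2 H@[#./#./#./#./##] terminal -1; root [#./#./../../##] d5

V's best at [#./#./../../##]: V20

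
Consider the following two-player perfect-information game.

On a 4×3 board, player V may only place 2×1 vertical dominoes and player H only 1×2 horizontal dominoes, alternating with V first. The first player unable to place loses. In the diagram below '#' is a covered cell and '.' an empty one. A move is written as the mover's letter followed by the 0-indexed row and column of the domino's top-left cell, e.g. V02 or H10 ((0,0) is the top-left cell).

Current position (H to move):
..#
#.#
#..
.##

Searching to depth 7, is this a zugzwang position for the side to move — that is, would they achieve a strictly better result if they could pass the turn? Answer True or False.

[..#/#.#/#../.##] H move#1: H00:-1/###/#.#/#../.##*, H21:-1/..#/#.#/###/.##
[###/#.#/#../.##] V move#2: V11:+1/###/###/##./.##*
[###/###/##./.##] end (terminal -1, H#3); searched ..#/#.#/#../.## to 7
if H skipped the turn, V would face:
~ [..#/#.#/#../.##] V move#1: V01:-1/.##/###/#../.##*, V11:-1/..#/###/##./.##
~ [.##/###/#../.##] H move#2: H21:+1/.##/###/###/.##*
~ [.##/###/###/.##] end (terminal -1, V#3); searched ..#/#.#/#../.## to 7
compare (H): move=-1 vs pass=+1

zugzwang(..#/#.#/#../.##, H) = True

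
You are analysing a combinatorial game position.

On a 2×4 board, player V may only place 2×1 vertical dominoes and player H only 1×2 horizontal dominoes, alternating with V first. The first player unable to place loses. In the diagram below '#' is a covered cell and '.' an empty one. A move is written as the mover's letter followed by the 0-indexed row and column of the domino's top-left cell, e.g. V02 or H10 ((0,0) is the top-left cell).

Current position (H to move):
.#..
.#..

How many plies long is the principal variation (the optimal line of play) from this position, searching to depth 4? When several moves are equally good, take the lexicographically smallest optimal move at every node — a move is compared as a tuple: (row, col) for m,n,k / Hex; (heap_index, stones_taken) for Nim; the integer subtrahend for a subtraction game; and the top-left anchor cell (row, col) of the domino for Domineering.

p1 H@[.#../.#..]: H02[.###/.#..]+1* H12[.#../.###]+1
p2 V@[.###/.#..]: V00[####/##..]-1*
p3 H@[####/##..]: H12[####/####]+1*
p4 V@[####/####] terminal -1; root [.#../.#..] d4

PV length from [.#../.#..]: 3 plies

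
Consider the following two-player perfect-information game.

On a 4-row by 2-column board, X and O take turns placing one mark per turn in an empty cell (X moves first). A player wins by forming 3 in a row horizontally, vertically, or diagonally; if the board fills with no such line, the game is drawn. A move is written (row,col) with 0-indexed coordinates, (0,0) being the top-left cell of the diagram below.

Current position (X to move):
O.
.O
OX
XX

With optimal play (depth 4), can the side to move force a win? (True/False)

[O./.O/OX/XX] X move#1: (0,1):-1/OX/.O/OX/XX, (1,0):+0/O./XO/OX/XX*
[O./XO/OX/XX] O move#2: (0,1):+0/OO/XO/OX/XX*
[OO/XO/OX/XX] end (terminal +0, X#3); searched O./.O/OX/XX to 4

X winning at [O./.O/OX/XX]: False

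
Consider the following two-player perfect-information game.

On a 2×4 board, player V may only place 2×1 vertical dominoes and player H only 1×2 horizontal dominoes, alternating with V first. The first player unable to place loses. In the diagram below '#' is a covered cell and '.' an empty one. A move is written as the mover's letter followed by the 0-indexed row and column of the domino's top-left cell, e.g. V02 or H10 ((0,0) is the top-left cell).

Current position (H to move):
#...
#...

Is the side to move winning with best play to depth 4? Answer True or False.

H winning at [#.../#...]: True

ply 1, H at #.../#... | H01=+1→###./#...*; H02=+1→#.##/#...; H11=+1→#.../###.; H12=+1→#.../#.##
ply 2, V at ###./#... | V03=-1→####/#..#*
ply 3, H at ####/#..# | H11=+1→####/####*
ply 4: ####/#### is terminal -1 (V); from #.../#... depth 4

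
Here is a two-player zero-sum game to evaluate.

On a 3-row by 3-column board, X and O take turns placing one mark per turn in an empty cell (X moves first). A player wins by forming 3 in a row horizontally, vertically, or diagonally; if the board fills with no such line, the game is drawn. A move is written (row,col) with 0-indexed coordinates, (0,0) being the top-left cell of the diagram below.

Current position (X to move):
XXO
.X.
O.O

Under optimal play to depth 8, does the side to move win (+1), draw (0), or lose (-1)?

ply 1, X at XXO/.X./O.O | (1,0)=-1→XXO/XX./O.O; (1,2)=-1→XXO/.XX/O.O; (2,1)=+1→XXO/.X./OXO*
ply 2: XXO/.X./OXO is terminal -1 (O); from XXO/.X./O.O depth 8

value(XXO/.X./O.O, X) = +1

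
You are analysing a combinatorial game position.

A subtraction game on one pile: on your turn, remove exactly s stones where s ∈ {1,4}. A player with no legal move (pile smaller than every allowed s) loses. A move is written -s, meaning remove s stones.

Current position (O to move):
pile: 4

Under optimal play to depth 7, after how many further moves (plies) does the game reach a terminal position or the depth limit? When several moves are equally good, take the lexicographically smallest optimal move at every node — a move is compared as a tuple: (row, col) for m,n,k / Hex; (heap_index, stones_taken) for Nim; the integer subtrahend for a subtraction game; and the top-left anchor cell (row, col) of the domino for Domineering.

PV length from [4]: 1 ply

p1 O@[4]: -1[3]-1 -4[0]+1*
p2 X@[0] terminal -1; root [4] d7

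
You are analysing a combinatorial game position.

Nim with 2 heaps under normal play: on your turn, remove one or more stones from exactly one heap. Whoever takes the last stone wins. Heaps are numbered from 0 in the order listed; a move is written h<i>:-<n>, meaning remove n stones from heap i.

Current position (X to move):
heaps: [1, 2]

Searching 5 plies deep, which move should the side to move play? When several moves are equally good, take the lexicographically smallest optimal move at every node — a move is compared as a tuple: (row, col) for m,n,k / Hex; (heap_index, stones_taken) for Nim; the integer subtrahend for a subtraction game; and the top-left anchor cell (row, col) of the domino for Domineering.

p1 X@[(1,2)]: h0:-1[(0,2)]-1 h1:-1[(1,1)]+1* h1:-2[(1,0)]-1
p2 O@[(1,1)]: h0:-1[(0,1)]-1* h1:-1[(1,0)]-1
p3 X@[(0,1)]: h1:-1[(0,0)]+1*
p4 O@[(0,0)] terminal -1; root [(1,2)] d5

X's best at [(1,2)]: h1:-1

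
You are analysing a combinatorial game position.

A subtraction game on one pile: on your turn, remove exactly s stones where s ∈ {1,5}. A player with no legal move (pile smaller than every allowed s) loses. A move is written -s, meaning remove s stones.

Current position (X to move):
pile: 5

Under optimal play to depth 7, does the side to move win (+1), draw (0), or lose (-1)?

value(5, X) = +1

p1 X@[5]: -1[4]+1* -5[0]+1
p2 O@[4]: -1[3]-1*
p3 X@[3]: -1[2]+1*
p4 O@[2]: -1[1]-1*
p5 X@[1]: -1[0]+1*
p6 O@[0] terminal -1; root [5] d7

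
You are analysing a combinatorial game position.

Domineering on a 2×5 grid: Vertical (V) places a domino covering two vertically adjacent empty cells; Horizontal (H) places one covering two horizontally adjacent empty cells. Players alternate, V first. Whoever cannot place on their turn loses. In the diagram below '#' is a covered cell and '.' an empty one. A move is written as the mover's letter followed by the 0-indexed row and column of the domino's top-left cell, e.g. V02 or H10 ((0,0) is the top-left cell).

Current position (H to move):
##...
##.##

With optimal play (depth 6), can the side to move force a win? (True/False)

H winning at [##.../##.##]: True

ply 1, H at ##.../##.## | H02=+1→####./##.##*; H03=-1→##.##/##.##
ply 2: ####./##.## is terminal -1 (V); from ##.../##.## depth 6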